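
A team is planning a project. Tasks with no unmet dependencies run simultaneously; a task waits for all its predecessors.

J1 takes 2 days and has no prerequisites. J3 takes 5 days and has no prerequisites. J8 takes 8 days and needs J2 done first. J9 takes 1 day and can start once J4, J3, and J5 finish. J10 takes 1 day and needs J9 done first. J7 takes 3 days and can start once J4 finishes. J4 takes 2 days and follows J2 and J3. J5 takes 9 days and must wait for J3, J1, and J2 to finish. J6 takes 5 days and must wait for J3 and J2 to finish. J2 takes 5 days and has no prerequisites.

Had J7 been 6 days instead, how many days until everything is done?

The binding path is J2→J5→J9→J10 = 5+9+1+1 = 16; finish at 16 days.
J7 has 6 days of float (longest path through it is 10).
The critical path is still J2→J5→J9→J10; finish is now 16 days.

16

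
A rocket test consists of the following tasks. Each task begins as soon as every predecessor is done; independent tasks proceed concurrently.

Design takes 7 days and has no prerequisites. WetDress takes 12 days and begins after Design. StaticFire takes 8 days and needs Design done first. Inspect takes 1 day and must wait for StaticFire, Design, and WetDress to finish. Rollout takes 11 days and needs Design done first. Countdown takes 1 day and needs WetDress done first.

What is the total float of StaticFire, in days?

The longest chain is Design→WetDress→Inspect = 7+12+1 = 20; overall finish 20 days.
Longest path through StaticFire: 16 days (earliest finish 15, latest finish 19).
So StaticFire can slip 19 − 15 = 4 days.

4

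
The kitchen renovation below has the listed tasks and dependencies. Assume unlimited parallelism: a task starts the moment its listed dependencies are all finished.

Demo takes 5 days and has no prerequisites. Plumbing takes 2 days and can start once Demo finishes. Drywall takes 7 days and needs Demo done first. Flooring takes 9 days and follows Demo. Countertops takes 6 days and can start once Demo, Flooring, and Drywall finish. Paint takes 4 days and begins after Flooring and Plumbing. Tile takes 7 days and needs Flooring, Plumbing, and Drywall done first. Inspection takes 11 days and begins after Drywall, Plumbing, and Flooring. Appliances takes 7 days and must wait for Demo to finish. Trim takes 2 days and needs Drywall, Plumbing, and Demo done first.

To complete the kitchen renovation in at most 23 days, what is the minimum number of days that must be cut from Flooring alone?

Current finish: 25 days; target: 23.
Flooring is on every critical path, so each day cut from Flooring cuts the finish by one (this holds down to a finish of 23).
Need 25 − 23 = 2 days off Flooring → Flooring becomes 7 days, finish becomes 23.

2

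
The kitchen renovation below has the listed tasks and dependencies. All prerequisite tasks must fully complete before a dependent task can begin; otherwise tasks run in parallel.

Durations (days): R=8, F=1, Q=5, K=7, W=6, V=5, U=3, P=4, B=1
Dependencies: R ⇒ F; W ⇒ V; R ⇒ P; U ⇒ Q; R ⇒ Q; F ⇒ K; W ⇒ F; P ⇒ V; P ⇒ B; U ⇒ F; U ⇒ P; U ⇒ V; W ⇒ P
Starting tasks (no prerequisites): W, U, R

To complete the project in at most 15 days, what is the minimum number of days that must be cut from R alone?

2

Current finish: 17 days; target: 15.
R is on every critical path, so each day cut from R cuts the finish by one (this holds down to a finish of 15).
Need 17 − 15 = 2 days off R → R becomes 6 days, finish becomes 15.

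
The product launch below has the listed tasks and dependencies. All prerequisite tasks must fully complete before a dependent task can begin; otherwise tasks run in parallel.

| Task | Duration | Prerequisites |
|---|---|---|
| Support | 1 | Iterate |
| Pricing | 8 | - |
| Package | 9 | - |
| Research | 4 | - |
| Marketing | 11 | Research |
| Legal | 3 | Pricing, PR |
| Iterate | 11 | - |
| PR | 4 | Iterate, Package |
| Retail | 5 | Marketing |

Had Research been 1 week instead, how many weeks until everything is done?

18

As given, the longest chain is Research→Marketing→Retail = 4+11+5 = 20, so the finish is 20 weeks.
Research is on the critical path; changing it to 1 makes that path 17 weeks.
Now Iterate→PR→Legal = 11+4+3 = 18 is longest, so the finish becomes 18 weeks.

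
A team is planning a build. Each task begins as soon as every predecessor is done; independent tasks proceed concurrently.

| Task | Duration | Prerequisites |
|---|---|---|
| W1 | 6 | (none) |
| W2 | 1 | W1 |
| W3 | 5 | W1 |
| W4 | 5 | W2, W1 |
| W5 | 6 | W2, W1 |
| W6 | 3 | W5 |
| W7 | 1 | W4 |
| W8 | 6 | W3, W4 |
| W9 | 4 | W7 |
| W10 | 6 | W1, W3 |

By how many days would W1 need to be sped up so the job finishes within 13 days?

5

Current finish: 18 days; target: 13.
W1 is on every critical path, so each day cut from W1 cuts the finish by one (this holds down to a finish of 13).
Need 18 − 13 = 5 days off W1 → W1 becomes 1 day, finish becomes 13.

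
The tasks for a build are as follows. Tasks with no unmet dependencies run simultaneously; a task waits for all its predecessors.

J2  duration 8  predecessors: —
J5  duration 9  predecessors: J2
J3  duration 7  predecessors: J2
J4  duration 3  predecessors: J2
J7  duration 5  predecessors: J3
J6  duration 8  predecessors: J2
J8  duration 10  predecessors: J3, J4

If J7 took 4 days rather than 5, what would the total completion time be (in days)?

The binding path is J2→J3→J8 = 8+7+10 = 25; finish at 25 days.
J7 has 5 days of float (longest path through it is 20).
That remains the longest chain; total 25 days.

25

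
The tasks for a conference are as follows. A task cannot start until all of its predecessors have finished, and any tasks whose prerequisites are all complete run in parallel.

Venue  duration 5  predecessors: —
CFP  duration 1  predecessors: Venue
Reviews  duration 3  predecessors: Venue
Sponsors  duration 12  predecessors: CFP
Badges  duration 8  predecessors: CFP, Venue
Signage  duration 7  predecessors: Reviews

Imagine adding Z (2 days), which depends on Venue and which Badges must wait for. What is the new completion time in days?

Originally the project takes 18 days.
With Z inserted, Badges now waits for max(CFP, Venue, Z).
New critical path: Venue→CFP→Sponsors = 5+1+12 = 18 ⇒ 18 days.

18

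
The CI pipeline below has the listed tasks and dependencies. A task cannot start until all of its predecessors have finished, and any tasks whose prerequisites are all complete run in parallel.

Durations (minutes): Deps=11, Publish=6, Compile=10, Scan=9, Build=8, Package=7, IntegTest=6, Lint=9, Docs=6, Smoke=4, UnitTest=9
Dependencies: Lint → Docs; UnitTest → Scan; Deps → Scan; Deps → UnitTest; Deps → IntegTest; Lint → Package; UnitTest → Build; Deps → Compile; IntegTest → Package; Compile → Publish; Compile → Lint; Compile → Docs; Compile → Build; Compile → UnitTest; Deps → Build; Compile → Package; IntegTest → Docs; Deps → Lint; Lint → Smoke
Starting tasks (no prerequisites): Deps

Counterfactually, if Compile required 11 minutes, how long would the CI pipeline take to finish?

40

Actual critical path: Deps→Compile→UnitTest→Scan = 11+10+9+9 = 39 ⇒ 39 minutes.
Since Compile is critical, the +1 change carries straight to that chain (now 40 minutes).
The critical path is still Deps→Compile→UnitTest→Scan; finish is now 40 minutes.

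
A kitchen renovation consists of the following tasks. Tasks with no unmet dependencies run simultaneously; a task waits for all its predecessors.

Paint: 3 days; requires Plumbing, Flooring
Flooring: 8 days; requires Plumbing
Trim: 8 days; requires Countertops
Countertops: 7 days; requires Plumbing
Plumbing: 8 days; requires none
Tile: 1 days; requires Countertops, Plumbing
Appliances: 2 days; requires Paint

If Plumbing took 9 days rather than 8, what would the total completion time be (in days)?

24

Actual critical path: Plumbing→Countertops→Trim = 8+7+8 = 23 ⇒ 23 days.
Plumbing is on the critical path; changing it to 9 makes that path 24 days.
No other chain overtakes it, so the finish is 24 days.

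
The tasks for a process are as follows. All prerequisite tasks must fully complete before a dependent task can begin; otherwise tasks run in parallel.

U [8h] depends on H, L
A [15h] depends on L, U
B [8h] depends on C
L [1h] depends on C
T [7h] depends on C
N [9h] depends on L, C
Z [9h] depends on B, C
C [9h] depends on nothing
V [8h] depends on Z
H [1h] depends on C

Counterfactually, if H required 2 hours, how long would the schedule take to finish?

The binding path is C→B→Z→V = 9+8+9+8 = 34; finish at 34 hours.
H has 1 hour of float (longest path through it is 33).
New critical path: C→H→U→A = 9+2+8+15 = 34 ⇒ 34 hours.

34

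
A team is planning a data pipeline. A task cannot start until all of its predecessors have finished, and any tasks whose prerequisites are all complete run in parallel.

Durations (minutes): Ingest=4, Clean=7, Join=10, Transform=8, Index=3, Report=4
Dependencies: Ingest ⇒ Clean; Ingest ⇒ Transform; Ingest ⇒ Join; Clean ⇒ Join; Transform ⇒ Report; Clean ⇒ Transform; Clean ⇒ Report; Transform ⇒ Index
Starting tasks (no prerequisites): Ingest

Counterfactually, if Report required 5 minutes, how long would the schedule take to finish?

24

Critical path before the change: Ingest→Clean→Transform→Report = 4+7+8+4 = 23 giving 23 minutes.
Report is on the critical path; changing it to 5 makes that path 24 minutes.
That remains the longest chain; total 24 minutes.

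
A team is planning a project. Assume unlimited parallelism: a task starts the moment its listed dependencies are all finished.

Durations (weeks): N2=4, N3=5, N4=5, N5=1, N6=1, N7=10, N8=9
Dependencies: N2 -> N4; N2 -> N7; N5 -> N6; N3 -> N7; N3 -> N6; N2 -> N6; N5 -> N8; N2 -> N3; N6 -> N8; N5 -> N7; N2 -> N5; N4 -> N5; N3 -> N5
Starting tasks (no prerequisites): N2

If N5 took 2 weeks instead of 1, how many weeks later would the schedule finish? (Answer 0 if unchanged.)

The binding path is N2→N3→N5→N6→N8 = 4+5+1+1+9 = 20; finish at 20 weeks.
N5 lies on that path, so at 2 weeks the path becomes 21 weeks.
The critical path is still N2→N3→N5→N6→N8; finish is now 21 weeks.
Change in finish: 21 − 20 = +1 weeks.

1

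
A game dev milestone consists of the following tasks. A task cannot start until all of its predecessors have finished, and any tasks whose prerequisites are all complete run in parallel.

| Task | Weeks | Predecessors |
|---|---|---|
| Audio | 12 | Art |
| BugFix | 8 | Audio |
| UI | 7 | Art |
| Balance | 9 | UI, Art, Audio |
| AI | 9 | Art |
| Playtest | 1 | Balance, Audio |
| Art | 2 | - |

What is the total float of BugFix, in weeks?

2

The longest chain is Art→Audio→Balance→Playtest = 2+12+9+1 = 24; overall finish 24 weeks.
Longest path through BugFix: 22 weeks (earliest finish 22, latest finish 24).
Slack of BugFix = 16 − 14 = 2 weeks.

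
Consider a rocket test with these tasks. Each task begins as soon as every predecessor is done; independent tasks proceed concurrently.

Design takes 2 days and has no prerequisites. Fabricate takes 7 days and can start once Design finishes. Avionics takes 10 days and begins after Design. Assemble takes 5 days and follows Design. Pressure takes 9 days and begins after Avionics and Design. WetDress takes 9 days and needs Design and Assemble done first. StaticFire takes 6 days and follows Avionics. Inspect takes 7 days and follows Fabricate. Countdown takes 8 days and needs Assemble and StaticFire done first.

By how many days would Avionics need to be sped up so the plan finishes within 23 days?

Current finish: 26 days; target: 23.
Avionics is on every critical path, so each day cut from Avionics cuts the finish by one (this holds down to a finish of 17).
Need 26 − 23 = 3 days off Avionics → Avionics becomes 7 days, finish becomes 23.

3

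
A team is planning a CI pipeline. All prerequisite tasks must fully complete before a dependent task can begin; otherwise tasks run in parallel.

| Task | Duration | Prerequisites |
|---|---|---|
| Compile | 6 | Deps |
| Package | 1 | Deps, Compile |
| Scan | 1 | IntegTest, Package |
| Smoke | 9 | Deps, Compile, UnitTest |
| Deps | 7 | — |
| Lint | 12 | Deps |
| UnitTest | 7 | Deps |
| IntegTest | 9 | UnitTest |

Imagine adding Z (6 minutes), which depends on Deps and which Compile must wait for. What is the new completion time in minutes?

Originally the project takes 24 minutes.
With Z inserted, Compile now waits for max(Deps, Z).
New critical path: Deps→Z→Compile→Smoke = 7+6+6+9 = 28 ⇒ 28 minutes.

28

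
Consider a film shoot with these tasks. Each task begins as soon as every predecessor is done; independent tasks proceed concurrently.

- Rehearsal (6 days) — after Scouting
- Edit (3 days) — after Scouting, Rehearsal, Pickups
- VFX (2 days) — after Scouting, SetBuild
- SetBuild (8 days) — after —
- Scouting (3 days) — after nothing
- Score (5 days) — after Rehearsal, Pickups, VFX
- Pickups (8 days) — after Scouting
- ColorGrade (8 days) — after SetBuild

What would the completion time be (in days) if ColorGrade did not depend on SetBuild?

With the dependency in place, Scouting→Pickups→Score = 3+8+5 = 16 sets the finish at 16 days.
Without SetBuild→ColorGrade, ColorGrade's earliest start moves from 8 to 0.
New critical path: Scouting→Pickups→Score = 3+8+5 = 16 ⇒ 16 days.

16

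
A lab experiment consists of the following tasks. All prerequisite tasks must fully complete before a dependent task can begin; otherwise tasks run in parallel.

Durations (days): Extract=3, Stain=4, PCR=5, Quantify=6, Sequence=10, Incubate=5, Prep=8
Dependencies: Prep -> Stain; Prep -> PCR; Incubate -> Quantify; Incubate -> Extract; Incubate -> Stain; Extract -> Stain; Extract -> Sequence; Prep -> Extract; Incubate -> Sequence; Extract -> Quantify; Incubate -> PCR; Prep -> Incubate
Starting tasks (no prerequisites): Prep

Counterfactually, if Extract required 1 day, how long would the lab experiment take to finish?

As given, the longest chain is Prep→Incubate→Extract→Sequence = 8+5+3+10 = 26, so the finish is 26 days.
Since Extract is critical, the -2 change carries straight to that chain (now 24 days).
The critical path is still Prep→Incubate→Extract→Sequence; finish is now 24 days.

24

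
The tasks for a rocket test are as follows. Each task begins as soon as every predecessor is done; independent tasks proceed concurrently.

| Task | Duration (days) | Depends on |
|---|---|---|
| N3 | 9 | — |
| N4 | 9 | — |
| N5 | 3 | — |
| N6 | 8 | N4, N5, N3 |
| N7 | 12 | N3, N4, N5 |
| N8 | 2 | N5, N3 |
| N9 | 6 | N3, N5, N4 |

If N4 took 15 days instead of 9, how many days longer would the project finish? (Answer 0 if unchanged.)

6

Critical path before the change: N4→N7 = 9+12 = 21 giving 21 days.
N4 lies on that path, so at 15 days the path becomes 27 days.
That remains the longest chain; total 27 days.
Change in finish: 27 − 21 = +6 days.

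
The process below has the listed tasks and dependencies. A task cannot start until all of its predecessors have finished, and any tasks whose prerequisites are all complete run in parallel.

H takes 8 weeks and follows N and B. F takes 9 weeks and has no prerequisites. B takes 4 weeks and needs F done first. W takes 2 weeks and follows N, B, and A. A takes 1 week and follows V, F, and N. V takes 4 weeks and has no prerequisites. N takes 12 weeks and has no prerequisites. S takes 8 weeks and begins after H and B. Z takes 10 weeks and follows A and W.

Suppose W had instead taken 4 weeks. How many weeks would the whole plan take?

The binding path is F→B→H→S = 9+4+8+8 = 29; finish at 29 weeks.
The longest path through W is only 25 weeks, so W has float 4.
No other chain overtakes it, so the finish is 29 weeks.

29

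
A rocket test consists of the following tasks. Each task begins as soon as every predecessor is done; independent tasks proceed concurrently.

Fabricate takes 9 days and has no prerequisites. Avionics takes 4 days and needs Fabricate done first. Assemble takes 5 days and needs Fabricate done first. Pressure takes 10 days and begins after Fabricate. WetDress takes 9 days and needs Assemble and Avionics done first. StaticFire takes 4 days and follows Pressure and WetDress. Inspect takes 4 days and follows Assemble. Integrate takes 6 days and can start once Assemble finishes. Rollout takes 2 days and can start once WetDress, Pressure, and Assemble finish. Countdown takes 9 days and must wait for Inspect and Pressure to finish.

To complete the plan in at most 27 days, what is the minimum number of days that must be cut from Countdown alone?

Current finish: 28 days; target: 27.
Countdown is on every critical path, so each day cut from Countdown cuts the finish by one (this holds down to a finish of 27).
Need 28 − 27 = 1 day off Countdown → Countdown becomes 8 days, finish becomes 27.

1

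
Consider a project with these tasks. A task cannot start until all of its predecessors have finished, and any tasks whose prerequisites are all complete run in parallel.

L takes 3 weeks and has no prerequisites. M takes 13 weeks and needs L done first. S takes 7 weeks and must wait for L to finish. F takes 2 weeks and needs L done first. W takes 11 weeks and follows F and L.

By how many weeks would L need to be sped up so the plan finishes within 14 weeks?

Current finish: 16 weeks; target: 14.
L is on every critical path, so each week cut from L cuts the finish by one (this holds down to a finish of 14).
Need 16 − 14 = 2 weeks off L → L becomes 1 week, finish becomes 14.

2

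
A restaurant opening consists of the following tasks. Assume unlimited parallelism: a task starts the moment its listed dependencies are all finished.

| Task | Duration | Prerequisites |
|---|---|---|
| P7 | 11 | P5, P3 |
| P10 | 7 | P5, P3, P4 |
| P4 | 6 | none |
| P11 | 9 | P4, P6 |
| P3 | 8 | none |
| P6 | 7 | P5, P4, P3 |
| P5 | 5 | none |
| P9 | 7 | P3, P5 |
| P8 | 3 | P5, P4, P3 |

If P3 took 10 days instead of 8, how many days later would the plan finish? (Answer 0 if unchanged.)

As given, the longest chain is P3→P6→P11 = 8+7+9 = 24, so the finish is 24 days.
P3 is on the critical path; changing it to 10 makes that path 26 days.
The critical path is still P3→P6→P11; finish is now 26 days.
Change in finish: 26 − 24 = +2 days.

2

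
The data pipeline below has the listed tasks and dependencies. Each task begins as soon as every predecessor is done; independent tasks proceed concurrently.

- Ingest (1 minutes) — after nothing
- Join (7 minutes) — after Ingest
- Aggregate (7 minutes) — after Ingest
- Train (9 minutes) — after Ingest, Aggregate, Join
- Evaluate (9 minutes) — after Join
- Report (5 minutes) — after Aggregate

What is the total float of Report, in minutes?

The longest chain is Ingest→Join→Train = 1+7+9 = 17; overall finish 17 minutes.
Longest path through Report: 13 minutes (earliest finish 13, latest finish 17).
Float = 17 − 13 = 4.

4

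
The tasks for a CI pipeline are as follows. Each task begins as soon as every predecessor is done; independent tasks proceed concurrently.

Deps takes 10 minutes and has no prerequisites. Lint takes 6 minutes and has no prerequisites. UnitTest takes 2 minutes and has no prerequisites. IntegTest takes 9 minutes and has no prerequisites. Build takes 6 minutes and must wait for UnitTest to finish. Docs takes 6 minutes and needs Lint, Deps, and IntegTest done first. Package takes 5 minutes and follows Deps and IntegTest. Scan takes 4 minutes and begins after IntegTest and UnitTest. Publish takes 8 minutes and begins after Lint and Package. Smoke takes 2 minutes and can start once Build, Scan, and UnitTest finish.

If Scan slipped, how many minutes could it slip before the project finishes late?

The longest chain is Deps→Package→Publish = 10+5+8 = 23; overall finish 23 minutes.
Longest path through Scan: 15 minutes (earliest finish 13, latest finish 21).
Slack of Scan = 17 − 9 = 8 minutes.

8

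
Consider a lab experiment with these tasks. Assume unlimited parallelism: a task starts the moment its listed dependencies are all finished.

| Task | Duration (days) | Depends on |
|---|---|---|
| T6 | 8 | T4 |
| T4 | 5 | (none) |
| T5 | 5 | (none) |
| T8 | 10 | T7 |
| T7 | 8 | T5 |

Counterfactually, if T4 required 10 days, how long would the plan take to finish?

As given, the longest chain is T5→T7→T8 = 5+8+10 = 23, so the finish is 23 days.
The longest path through T4 is only 13 days, so T4 has float 10.
No other chain overtakes it, so the finish is 23 days.

23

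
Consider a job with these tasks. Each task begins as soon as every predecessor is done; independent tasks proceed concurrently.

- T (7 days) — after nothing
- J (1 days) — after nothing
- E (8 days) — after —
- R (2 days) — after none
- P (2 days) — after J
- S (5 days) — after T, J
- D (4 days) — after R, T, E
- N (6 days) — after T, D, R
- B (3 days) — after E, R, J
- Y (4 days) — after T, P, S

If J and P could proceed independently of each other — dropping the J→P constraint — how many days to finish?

With the dependency in place, E→D→N = 8+4+6 = 18 sets the finish at 18 days.
Without J→P, P's earliest start moves from 1 to 0.
New critical path: E→D→N = 8+4+6 = 18 ⇒ 18 days.

18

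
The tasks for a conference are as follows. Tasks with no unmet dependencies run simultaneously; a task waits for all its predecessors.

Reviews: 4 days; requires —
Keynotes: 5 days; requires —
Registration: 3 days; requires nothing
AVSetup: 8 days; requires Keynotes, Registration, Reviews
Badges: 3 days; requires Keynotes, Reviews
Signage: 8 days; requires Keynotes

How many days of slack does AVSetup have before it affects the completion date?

Keynotes→AVSetup = 5+8 = 13 sets the makespan at 13 days.
Longest path through AVSetup: 13 days (earliest finish 13, latest finish 13).
So AVSetup can slip 13 − 13 = 0 days.

0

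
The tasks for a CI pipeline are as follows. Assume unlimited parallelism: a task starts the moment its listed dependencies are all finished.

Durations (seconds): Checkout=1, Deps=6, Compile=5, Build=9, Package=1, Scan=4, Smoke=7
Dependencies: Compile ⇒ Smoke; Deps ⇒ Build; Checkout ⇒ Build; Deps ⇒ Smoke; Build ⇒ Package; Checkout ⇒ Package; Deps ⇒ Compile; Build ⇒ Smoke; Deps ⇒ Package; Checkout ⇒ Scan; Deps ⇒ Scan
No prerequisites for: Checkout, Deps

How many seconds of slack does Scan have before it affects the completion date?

12

Deps→Build→Smoke = 6+9+7 = 22 sets the makespan at 22 seconds.
The longest chain containing Scan totals 10 seconds.
Float = 22 − 10 = 12.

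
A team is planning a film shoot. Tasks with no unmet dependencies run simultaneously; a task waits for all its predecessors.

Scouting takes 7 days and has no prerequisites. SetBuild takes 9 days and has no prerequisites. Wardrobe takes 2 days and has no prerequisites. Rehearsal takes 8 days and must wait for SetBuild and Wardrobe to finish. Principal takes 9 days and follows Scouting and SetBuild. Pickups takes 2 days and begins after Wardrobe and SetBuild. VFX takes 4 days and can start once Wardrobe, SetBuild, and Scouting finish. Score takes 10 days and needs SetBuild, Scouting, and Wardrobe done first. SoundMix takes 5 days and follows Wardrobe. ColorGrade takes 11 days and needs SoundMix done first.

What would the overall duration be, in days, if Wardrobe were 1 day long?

19

Actual critical path: SetBuild→Score = 9+10 = 19 ⇒ 19 days.
Wardrobe has 1 day of float (longest path through it is 18).
No other chain overtakes it, so the finish is 19 days.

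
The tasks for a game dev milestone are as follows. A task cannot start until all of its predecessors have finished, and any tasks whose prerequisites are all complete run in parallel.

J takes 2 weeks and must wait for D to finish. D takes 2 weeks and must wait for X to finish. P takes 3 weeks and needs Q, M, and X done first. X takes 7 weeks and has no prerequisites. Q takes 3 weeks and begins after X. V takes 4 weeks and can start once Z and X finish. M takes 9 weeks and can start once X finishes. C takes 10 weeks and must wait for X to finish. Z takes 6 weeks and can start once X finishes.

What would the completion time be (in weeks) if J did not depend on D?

With the dependency in place, X→M→P = 7+9+3 = 19 sets the finish at 19 weeks.
Without D→J, J's earliest start moves from 9 to 0.
New critical path: X→M→P = 7+9+3 = 19 ⇒ 19 weeks.

19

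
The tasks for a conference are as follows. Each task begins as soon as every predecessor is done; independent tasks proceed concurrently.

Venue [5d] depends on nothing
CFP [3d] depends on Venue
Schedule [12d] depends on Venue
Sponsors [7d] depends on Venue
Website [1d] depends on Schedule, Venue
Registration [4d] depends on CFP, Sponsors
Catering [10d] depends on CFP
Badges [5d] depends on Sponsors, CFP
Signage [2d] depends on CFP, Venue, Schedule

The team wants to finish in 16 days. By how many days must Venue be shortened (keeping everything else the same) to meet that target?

Current finish: 19 days; target: 16.
Venue is on every critical path, so each day cut from Venue cuts the finish by one (this holds down to a finish of 15).
Need 19 − 16 = 3 days off Venue → Venue becomes 2 days, finish becomes 16.

3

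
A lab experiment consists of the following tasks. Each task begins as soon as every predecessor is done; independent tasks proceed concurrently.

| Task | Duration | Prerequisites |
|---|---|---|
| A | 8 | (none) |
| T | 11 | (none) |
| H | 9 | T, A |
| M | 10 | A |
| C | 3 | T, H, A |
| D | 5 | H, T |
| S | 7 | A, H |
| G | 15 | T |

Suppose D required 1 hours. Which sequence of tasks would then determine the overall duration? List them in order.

Actual critical path: T→H→S = 11+9+7 = 27 ⇒ 27 hours.
D has 2 hours of float (longest path through it is 25).
No other chain overtakes it, so the finish is 27 hours.

T, H, S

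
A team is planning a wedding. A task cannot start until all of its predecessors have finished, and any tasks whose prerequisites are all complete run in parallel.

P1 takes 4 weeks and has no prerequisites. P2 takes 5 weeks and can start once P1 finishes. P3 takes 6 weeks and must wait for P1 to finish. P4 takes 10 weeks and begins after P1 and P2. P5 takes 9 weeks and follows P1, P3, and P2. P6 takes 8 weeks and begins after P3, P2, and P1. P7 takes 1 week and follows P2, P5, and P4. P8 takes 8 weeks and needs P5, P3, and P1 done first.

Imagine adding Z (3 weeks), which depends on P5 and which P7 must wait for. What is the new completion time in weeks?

Originally the job takes 27 weeks.
With Z inserted, P7 now waits for max(P2, P5, P4, Z).
New critical path: P1→P3→P5→P8 = 4+6+9+8 = 27 ⇒ 27 weeks.

27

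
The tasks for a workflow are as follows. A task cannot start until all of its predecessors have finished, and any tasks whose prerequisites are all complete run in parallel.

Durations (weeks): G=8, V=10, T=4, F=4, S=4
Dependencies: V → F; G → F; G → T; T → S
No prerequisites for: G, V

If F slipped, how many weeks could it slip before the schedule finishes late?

2

The longest chain is G→T→S = 8+4+4 = 16; overall finish 16 weeks.
Longest path through F: 14 weeks (earliest finish 14, latest finish 16).
Float = 16 − 14 = 2.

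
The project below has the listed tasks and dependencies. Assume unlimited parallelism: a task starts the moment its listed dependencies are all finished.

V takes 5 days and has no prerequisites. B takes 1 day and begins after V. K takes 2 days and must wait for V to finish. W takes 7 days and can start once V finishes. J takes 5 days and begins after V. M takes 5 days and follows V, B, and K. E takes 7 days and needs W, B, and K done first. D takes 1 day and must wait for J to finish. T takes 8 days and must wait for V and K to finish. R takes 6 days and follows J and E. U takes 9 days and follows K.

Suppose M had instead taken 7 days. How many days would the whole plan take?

25

Baseline: V→W→E→R = 5+7+7+6 = 25 → 25 days.
The longest path through M is only 12 days, so M has float 13.
The critical path is still V→W→E→R; finish is now 25 days.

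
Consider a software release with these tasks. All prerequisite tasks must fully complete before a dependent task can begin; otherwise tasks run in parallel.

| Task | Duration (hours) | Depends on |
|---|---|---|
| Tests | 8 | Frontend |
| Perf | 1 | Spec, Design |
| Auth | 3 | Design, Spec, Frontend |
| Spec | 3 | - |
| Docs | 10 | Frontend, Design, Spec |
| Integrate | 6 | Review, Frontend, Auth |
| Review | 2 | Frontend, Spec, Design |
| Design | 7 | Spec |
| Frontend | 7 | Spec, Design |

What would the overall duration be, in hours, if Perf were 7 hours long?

27

Baseline: Spec→Design→Frontend→Docs = 3+7+7+10 = 27 → 27 hours.
Perf has 16 hours of float (longest path through it is 11).
The critical path is still Spec→Design→Frontend→Docs; finish is now 27 hours.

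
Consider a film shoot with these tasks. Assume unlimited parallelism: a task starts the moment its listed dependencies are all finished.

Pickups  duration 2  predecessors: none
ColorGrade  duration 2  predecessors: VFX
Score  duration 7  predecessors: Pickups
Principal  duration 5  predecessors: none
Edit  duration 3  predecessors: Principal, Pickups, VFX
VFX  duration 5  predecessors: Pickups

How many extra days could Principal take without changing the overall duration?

2

Pickups→VFX→Edit = 2+5+3 = 10 sets the makespan at 10 days.
Principal finishes as early as 5 and must finish by 7.
So Principal can slip 7 − 5 = 2 days.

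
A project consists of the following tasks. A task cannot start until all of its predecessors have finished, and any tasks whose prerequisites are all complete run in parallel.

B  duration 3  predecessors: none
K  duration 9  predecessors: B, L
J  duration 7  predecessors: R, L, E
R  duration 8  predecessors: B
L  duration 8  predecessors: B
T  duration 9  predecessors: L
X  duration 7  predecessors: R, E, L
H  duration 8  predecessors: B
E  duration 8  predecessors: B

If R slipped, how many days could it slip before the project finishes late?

B→L→T = 3+8+9 = 20 sets the makespan at 20 days.
R finishes as early as 11 and must finish by 13.
So R can slip 13 − 11 = 2 days.

2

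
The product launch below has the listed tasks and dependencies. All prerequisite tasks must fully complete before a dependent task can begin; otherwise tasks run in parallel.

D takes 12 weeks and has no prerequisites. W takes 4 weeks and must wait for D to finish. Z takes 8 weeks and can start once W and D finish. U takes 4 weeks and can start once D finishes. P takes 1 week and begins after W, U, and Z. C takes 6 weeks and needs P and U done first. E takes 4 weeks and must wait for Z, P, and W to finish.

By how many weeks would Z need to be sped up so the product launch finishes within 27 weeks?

Current finish: 31 weeks; target: 27.
Z is on every critical path, so each week cut from Z cuts the finish by one (this holds down to a finish of 24).
Need 31 − 27 = 4 weeks off Z → Z becomes 4 weeks, finish becomes 27.

4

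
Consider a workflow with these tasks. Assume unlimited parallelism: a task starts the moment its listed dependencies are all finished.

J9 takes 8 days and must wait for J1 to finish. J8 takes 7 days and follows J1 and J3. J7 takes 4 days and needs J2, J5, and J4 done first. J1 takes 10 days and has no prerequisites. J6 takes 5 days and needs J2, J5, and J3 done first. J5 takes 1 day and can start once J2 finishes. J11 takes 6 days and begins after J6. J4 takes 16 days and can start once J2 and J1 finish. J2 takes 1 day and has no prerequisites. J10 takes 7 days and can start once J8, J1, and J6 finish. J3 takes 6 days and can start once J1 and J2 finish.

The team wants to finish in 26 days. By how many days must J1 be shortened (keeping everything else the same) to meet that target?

4

Current finish: 30 days; target: 26.
J1 is on every critical path, so each day cut from J1 cuts the finish by one (this holds down to a finish of 21).
Need 30 − 26 = 4 days off J1 → J1 becomes 6 days, finish becomes 26.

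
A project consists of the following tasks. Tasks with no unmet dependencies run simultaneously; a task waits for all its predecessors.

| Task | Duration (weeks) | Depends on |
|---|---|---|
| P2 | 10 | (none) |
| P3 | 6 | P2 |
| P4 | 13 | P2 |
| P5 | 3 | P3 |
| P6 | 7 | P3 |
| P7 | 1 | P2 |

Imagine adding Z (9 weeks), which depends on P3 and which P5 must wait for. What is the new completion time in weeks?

28

Originally the project takes 23 weeks.
With Z inserted, P5 now waits for max(P3, Z).
New critical path: P2→P3→Z→P5 = 10+6+9+3 = 28 ⇒ 28 weeks.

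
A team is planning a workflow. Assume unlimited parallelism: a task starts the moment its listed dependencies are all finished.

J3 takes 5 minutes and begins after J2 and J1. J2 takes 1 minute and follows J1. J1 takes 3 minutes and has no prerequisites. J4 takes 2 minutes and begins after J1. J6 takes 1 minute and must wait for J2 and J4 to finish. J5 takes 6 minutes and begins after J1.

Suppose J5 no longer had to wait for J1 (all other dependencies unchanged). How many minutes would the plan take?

Before: longest chain J1→J2→J3 = 3+1+5 = 9, finish 9.
Without J1→J5, J5's earliest start moves from 3 to 0.
After: J1→J2→J3 = 3+1+5 = 9 → 9 minutes.

9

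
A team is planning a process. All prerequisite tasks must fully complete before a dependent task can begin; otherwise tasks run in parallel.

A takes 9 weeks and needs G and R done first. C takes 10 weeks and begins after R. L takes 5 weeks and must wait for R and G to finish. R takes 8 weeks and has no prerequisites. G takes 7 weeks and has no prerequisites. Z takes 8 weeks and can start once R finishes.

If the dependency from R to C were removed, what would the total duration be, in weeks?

17

With the dependency in place, R→C = 8+10 = 18 sets the finish at 18 weeks.
Without R→C, C's earliest start moves from 8 to 0.
After: R→A = 8+9 = 17 → 17 weeks.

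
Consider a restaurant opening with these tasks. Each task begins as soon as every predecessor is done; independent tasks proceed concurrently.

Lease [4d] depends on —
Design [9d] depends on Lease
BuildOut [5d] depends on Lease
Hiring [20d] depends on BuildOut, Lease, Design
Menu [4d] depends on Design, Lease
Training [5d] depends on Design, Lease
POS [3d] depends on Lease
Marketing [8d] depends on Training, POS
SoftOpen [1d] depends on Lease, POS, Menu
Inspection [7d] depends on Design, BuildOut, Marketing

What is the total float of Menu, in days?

15

Critical path: Lease→Design→Hiring = 4+9+20 = 33, so the finish is 33 days.
The longest chain containing Menu totals 18 days.
So Menu can slip 32 − 17 = 15 days.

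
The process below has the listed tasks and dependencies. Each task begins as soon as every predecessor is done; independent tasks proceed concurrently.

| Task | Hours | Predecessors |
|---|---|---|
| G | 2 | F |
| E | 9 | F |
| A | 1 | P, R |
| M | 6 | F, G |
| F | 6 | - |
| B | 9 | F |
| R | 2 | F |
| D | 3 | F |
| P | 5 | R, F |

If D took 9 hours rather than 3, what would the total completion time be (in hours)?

Baseline: F→E = 6+9 = 15 → 15 hours.
D is off the critical path — its longest chain is 9 hours, giving 6 of slack.
New critical path: F→D = 6+9 = 15 ⇒ 15 hours.

15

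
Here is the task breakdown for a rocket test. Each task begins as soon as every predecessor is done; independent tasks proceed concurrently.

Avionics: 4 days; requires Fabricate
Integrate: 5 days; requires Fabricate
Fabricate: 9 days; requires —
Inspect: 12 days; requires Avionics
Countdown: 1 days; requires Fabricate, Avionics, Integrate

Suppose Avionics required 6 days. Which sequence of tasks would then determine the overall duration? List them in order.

As given, the longest chain is Fabricate→Avionics→Inspect = 9+4+12 = 25, so the finish is 25 days.
Since Avionics is critical, the +2 change carries straight to that chain (now 27 days).
No other chain overtakes it, so the finish is 27 days.

Fabricate, Avionics, Inspect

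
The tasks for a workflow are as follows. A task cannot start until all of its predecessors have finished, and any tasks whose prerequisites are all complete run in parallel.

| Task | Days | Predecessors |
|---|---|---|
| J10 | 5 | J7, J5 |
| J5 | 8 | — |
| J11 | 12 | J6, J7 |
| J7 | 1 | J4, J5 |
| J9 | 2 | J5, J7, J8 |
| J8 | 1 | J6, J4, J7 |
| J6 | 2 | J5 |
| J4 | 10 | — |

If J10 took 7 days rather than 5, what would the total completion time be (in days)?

23

As given, the longest chain is J4→J7→J11 = 10+1+12 = 23, so the finish is 23 days.
J10 has 7 days of float (longest path through it is 16).
The critical path is still J4→J7→J11; finish is now 23 days.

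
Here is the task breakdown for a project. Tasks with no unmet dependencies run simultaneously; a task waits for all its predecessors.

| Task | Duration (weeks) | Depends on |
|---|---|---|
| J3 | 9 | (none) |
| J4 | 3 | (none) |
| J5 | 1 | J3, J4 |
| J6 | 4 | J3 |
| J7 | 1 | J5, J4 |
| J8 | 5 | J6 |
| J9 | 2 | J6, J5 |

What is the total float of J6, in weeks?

Critical path: J3→J6→J8 = 9+4+5 = 18, so the finish is 18 weeks.
Longest path through J6: 18 weeks (earliest finish 13, latest finish 13).
Slack of J6 = 9 − 9 = 0 weeks.

0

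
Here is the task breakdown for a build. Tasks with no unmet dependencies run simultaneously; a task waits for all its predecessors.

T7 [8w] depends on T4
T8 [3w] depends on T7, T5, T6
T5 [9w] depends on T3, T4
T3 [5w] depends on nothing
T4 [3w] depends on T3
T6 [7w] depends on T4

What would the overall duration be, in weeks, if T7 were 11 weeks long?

22

Baseline: T3→T4→T5→T8 = 5+3+9+3 = 20 → 20 weeks.
The longest path through T7 is only 19 weeks, so T7 has float 1.
New critical path: T3→T4→T7→T8 = 5+3+11+3 = 22 ⇒ 22 weeks.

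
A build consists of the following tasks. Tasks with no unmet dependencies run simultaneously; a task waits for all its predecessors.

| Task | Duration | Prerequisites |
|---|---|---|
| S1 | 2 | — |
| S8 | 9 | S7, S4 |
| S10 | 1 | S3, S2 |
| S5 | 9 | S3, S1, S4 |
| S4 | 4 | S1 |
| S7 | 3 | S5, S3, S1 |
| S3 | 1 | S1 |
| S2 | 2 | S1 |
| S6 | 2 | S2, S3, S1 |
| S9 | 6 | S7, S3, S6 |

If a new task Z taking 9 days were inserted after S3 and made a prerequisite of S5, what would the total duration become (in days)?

33

Originally the build takes 27 days.
With Z inserted, S5 now waits for max(S3, S1, S4, Z).
New critical path: S1→S3→Z→S5→S7→S8 = 2+1+9+9+3+9 = 33 ⇒ 33 days.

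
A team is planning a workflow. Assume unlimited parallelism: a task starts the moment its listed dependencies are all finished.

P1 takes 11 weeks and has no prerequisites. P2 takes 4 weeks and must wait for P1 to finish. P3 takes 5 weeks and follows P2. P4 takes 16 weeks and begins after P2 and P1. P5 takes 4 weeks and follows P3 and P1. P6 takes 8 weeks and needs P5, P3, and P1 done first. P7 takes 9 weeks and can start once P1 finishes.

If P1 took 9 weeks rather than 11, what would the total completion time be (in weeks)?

30

Actual critical path: P1→P2→P3→P5→P6 = 11+4+5+4+8 = 32 ⇒ 32 weeks.
Since P1 is critical, the -2 change carries straight to that chain (now 30 weeks).
The critical path is still P1→P2→P3→P5→P6; finish is now 30 weeks.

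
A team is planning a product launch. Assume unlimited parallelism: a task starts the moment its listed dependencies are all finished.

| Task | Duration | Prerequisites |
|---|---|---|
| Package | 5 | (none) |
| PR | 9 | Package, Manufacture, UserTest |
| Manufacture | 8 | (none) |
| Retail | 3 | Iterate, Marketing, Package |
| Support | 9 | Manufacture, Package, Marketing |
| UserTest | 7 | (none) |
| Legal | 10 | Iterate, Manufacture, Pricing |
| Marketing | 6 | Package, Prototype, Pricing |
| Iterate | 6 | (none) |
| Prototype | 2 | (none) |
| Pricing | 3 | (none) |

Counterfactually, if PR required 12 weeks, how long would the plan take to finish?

20

Critical path before the change: Package→Marketing→Support = 5+6+9 = 20 giving 20 weeks.
PR has 3 weeks of float (longest path through it is 17).
The binding chain switches to Manufacture→PR = 8+12 = 20; finish 20 weeks.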